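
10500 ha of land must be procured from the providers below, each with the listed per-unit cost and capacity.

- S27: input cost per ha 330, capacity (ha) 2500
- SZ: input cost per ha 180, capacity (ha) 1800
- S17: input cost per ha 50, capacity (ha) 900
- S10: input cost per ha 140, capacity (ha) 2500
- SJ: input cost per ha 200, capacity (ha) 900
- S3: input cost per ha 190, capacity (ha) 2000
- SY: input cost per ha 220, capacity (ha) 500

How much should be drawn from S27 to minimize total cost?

1900

Use providers in increasing cost order.
Take 900 from S17 at 50 → need 9600 more.
S10 (140): use full 2500 → 7100 ha to go.
SZ (180): use full 1800 → 5300 ha to go.
S3 at 190: take all 2000 ha → 3300 still needed.
SJ at 200: take all 900 ha → 2400 still needed.
SY (220): use full 500 → 1900 ha to go.
S27 (330): take the remaining 1900 → done.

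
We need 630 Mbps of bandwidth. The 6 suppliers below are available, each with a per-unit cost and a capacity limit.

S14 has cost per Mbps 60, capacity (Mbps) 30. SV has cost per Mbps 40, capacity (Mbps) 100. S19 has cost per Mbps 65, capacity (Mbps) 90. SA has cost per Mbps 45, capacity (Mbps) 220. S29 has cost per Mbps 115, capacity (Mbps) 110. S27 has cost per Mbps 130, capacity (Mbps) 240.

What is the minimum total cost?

44600

Cheapest first:
SV at 40: take all 100 Mbps — 530 still needed.
SA at 45: take all 220 Mbps — 310 still needed.
S14 (60): use full 30 — 280 Mbps to go.
Take 90 from S19 at 65 — need 190 more.
S29 (115): use full 110 — 80 Mbps to go.
S27 at 130: take 80 of its 240 — requirement met.
Cost = 100×40 + 220×45 + 30×60 + 90×65 + 110×115 + 80×130 = 44600.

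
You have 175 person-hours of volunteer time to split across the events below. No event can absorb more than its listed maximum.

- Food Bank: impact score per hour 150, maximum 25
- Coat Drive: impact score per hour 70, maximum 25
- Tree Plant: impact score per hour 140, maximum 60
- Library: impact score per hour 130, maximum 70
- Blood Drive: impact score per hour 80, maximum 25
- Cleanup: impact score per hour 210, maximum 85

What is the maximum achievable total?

30650

Rank by impact score per hour: Cleanup 210 > Food Bank 150 > Tree Plant 140 > Library 130 > Blood Drive 80 > Coat Drive 70.
Cleanup: +85 to 85 (cap) → 90 left.
Food Bank: +25 to 25 (cap) → 65 left.
Give Tree Plant 60 to hit its cap of 60 → 5 left.
Only 5 left; Library takes them to reach 5.
Total = 150×25 + 140×60 + 130×5 + 210×85 = 30650.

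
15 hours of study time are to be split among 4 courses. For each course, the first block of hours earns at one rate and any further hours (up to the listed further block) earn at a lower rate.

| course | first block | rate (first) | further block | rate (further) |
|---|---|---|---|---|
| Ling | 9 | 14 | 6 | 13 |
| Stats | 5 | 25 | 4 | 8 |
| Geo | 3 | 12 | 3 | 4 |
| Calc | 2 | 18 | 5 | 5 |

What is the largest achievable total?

273

Rank every tier by rate: Stats/first 25 > Calc/first 18 > Ling/first 14 > Ling/second 13 > Geo/first 12 > Stats/second 8 > Calc/second 5 > Geo/second 4.
Fill Stats first block (5 at 25) → 10 left.
Calc first at 18: fill all 2 → 8 left.
Ling first at 14: only 8 left, fill 8.
Total = 25×5 + 18×2 + 14×8 = 273.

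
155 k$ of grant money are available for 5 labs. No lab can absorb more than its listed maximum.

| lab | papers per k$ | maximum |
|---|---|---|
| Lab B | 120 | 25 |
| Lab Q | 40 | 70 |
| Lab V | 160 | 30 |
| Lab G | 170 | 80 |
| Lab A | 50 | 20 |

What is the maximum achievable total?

Highest papers per k$ first: Lab G 170 > Lab V 160 > Lab B 120 > Lab A 50 > Lab Q 40.
Lab G: +80 to 80 (cap) → 75 left.
Give Lab V 30 to hit its cap of 30 → 45 left.
Lab B takes 25 to reach its cap of 25 → 20 left.
Lab A: +20 to 20 (cap) → 0 left.
Total = 120×25 + 160×30 + 170×80 + 50×20 = 22400.

22400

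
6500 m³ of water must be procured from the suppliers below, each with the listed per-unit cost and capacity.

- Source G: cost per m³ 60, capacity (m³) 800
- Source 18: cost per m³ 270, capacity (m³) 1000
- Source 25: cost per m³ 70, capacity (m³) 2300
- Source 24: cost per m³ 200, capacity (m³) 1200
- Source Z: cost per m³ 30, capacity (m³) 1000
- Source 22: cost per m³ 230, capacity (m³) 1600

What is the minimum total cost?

Fill from the cheapest supplier first.
Source Z (30): use full 1000 → 5500 m³ to go.
Source G at 60: take all 800 m³ → 4700 still needed.
Source 25 at 70: take all 2300 m³ → 2400 still needed.
Take 1200 from Source 24 at 200 → need 1200 more.
Source 22 at 230: take 1200 of its 1600 → requirement met.
Source 18: unused.
Cost = 1000×30 + 800×60 + 2300×70 + 1200×200 + 1200×230 = 755000.

755000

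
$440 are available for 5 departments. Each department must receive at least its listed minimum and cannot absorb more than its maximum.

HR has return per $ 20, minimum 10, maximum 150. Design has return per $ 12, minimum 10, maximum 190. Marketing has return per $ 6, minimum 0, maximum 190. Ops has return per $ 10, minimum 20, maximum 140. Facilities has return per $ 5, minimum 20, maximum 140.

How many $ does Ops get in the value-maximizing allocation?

Meeting every minimum uses 10+10+0+20+20 = 60 $, leaving 380.
Rank by return per $: HR 20 > Design 12 > Ops 10 > Marketing 6 > Facilities 5.
HR: +140 to 150 (cap) → 240 left.
Design takes 180 more to reach its cap of 190 → 60 left.
Ops has room for 120 more but only 60 remain, so it gets 80.

80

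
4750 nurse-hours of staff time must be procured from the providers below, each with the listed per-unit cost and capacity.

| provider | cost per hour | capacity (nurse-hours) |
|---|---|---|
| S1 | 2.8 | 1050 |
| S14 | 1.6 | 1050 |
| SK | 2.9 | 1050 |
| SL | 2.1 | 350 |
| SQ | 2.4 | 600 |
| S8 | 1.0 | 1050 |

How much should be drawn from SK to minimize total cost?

650

Fill from the cheapest provider first.
S8 at 1.0: take all 1050 nurse-hours → 3700 still needed.
S14 at 1.6: take all 1050 nurse-hours → 2650 still needed.
SL at 2.1: take all 350 nurse-hours → 2300 still needed.
Take 600 from SQ at 2.4 → need 1700 more.
Take 1050 from S1 at 2.8 → need 650 more.
SK at 2.9: take 650 of its 1050 → requirement met.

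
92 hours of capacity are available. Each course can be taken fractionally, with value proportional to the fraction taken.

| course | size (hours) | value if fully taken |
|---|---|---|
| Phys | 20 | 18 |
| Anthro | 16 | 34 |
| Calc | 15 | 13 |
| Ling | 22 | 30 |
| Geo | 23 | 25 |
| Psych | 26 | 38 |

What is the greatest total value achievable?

Best value per unit of size first: Anthro 34/16≈2.12, Psych 38/26≈1.46, Ling 30/22≈1.36, Geo 25/23≈1.09, Phys 18/20≈0.9, Calc 13/15≈0.867.
Take all of Anthro (16 hours, value 34) ; 76 hours left.
Psych: take in full, 26 hours for value 38 ; 50 left.
Take all of Ling (22 hours, value 30) ; 28 hours left.
All 23 hours of Geo fit (value 25) ; 5 remain.
Fill the last 5 hours with part of Phys: 5/20 of it earns 4.5.
Total value = 131.5.

131.5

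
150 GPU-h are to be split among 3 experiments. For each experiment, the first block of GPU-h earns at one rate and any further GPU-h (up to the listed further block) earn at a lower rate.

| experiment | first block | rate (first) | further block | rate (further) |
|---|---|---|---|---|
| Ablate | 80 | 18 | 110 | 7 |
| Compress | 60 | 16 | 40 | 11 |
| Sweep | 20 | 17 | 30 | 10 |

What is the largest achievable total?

2580

Rank every tier by rate: Ablate/first 18 > Sweep/first 17 > Compress/first 16 > Compress/second 11 > Sweep/second 10 > Ablate/second 7.
Fill Ablate first block (80 at 18) ; 70 left.
Sweep first at 17: fill all 20 ; 50 left.
Compress/first: +50 of 60 at 16; pool empty.
Total = 18×80 + 17×20 + 16×50 = 2580.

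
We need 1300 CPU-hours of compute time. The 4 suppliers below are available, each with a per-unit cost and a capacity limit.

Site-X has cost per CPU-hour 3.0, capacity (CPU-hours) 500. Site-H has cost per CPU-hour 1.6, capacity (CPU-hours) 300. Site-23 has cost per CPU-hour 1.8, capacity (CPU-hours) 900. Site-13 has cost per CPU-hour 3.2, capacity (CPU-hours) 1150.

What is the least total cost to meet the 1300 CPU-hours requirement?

Cheapest first:
Site-H (1.6): use full 300 → 1000 CPU-hours to go.
Take 900 from Site-23 at 1.8 → need 100 more.
Site-X at 3.0: take 100 of its 500 → requirement met.
Site-13: unused.
Cost = 300×1.6 + 900×1.8 + 100×3.0 = 2400.

2400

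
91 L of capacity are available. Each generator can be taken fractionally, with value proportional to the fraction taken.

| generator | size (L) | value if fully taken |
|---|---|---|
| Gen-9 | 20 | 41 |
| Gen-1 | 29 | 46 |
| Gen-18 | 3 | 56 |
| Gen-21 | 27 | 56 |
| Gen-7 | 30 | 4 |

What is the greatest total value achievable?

200.6

Best value per unit of size first: Gen-18 56/3≈18.7, Gen-21 56/27≈2.07, Gen-9 41/20≈2.05, Gen-1 46/29≈1.59, Gen-7 4/30≈0.133.
All 3 L of Gen-18 fit (value 56) — 88 remain.
Take all of Gen-21 (27 L, value 56) — 61 L left.
Gen-9: take in full, 20 L for value 41 — 41 left.
All 29 L of Gen-1 fit (value 46) — 12 remain.
Only 12 L remain; take 12/30 of Gen-7 for value 4×12/30 = 1.6.
Total value = 200.6.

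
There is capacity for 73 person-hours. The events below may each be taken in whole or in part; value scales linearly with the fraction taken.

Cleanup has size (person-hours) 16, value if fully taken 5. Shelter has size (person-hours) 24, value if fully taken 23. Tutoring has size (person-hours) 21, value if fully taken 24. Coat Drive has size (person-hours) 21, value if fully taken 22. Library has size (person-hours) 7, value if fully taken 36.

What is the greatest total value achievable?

Sort by value density: Library 36/7≈5.14, Tutoring 24/21≈1.14, Coat Drive 22/21≈1.05, Shelter 23/24≈0.958, Cleanup 5/16≈0.312.
Library: take in full, 7 person-hours for value 36 ; 66 left.
Tutoring: take in full, 21 person-hours for value 24 ; 45 left.
Coat Drive: take in full, 21 person-hours for value 22 ; 24 left.
Shelter: take in full, 24 person-hours for value 23 ; 0 left.
Total value = 105.

105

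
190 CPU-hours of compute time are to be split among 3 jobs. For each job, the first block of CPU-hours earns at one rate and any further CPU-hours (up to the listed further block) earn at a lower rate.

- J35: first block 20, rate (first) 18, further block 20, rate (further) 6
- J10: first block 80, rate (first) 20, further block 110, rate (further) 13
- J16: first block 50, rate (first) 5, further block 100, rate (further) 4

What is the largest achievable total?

Treat each block as its own option and order by rate: J10/T1 20 > J35/T1 18 > J10/T2 13 > J35/T2 6 > J16/T1 5 > J16/T2 4.
Fill J10 T1 block (80 at 20) ; 110 left.
J35 T1 at 18: fill all 20 ; 90 left.
90 remain; put them into J10 T2 at 13.
Total = 20×80 + 18×20 + 13×90 = 3130.

3130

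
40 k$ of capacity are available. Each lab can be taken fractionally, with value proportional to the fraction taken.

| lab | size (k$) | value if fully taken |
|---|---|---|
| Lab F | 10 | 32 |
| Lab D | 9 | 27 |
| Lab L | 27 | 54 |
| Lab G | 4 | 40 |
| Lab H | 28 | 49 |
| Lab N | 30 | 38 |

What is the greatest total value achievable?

Rank by value-to-size ratio: Lab G 40/4≈10, Lab F 32/10≈3.2, Lab D 27/9≈3, Lab L 54/27≈2, Lab H 49/28≈1.75, Lab N 38/30≈1.27.
Take all of Lab G (4 k$, value 40) → 36 k$ left.
Take all of Lab F (10 k$, value 32) → 26 k$ left.
Take all of Lab D (9 k$, value 27) → 17 k$ left.
Fill the last 17 k$ with part of Lab L: 17/27 of it earns 34.
Total value = 133.

133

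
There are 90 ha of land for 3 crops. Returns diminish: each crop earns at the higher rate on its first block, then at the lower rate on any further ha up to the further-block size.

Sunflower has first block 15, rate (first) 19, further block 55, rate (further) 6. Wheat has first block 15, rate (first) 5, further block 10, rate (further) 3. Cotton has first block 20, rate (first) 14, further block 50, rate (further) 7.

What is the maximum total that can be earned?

945

Treat each block as its own option and order by rate: Sunflower/tier1 19 > Cotton/tier1 14 > Cotton/tier2 7 > Sunflower/tier2 6 > Wheat/tier1 5 > Wheat/tier2 3.
Sunflower tier1 at 19: fill all 15 — 75 left.
Fill Cotton tier1 block (20 at 14) — 55 left.
Cotton/tier2 (7): +50 — 5 left.
5 remain; put them into Sunflower tier2 at 6.
Total = 19×15 + 14×20 + 7×50 + 6×5 = 945.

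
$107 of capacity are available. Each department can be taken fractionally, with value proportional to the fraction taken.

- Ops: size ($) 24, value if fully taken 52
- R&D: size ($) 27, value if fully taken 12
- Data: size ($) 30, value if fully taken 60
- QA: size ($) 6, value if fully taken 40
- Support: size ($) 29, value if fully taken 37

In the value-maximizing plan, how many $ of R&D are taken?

18

Rank by value-to-size ratio: QA 40/6≈6.67, Ops 52/24≈2.17, Data 60/30≈2, Support 37/29≈1.28, R&D 12/27≈0.444.
QA: take in full, 6 $ for value 40 — 101 left.
Ops: take in full, 24 $ for value 52 — 77 left.
Data: take in full, 30 $ for value 60 — 47 left.
Take all of Support (29 $, value 37) — 18 $ left.
Only 18 $ remain; take 18/27 of R&D for value 12×18/27 = 8.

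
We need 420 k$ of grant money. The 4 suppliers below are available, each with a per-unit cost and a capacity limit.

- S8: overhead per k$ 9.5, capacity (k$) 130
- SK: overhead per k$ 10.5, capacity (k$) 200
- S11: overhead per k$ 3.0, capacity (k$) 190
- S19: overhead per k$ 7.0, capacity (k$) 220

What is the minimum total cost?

Use suppliers in increasing cost order.
S11 (3.0): use full 190 — 230 k$ to go.
S19 (7.0): use full 220 — 10 k$ to go.
S8 at 9.5: take 10 of its 130 — requirement met.
SK: unused.
Cost = 190×3.0 + 220×7.0 + 10×9.5 = 2205.

2205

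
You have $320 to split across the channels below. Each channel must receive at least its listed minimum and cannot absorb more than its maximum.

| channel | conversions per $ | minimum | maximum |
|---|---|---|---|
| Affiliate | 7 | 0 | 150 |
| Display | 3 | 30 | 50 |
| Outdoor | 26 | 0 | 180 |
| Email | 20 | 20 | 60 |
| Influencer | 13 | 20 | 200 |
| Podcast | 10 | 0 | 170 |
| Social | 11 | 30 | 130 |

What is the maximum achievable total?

Meeting every minimum uses 0+30+0+20+20+0+30 = 100 $, leaving 220.
Highest conversions per $ first: Outdoor 26 > Email 20 > Influencer 13 > Social 11 > Podcast 10 > Affiliate 7 > Display 3.
Outdoor takes 180 more to reach its cap of 180 → 40 left.
Email takes 40 more to reach its cap of 60 → 0 left.
Total = 3×30 + 26×180 + 20×60 + 13×20 + 11×30 = 6560.

6560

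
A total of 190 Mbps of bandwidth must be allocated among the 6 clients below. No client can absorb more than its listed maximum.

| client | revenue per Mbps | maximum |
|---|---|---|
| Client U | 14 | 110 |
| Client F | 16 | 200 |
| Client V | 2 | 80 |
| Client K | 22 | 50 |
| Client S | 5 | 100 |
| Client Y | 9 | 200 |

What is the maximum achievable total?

Rank by revenue per Mbps: Client K 22 > Client F 16 > Client U 14 > Client Y 9 > Client S 5 > Client V 2.
Client K: +50 to 50 (cap) → 140 left.
Client F has room for 200 but only 140 remain, so it gets 140.
Total = 16×140 + 22×50 = 3340.

3340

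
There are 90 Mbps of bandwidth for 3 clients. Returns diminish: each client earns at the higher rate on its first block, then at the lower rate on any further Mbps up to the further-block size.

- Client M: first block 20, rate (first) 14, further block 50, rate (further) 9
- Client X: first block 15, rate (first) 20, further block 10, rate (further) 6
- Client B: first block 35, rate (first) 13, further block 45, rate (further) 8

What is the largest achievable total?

1215

Rank every tier by rate: Client X/first 20 > Client M/first 14 > Client B/first 13 > Client M/second 9 > Client B/second 8 > Client X/second 6.
Client X/first (20): +15 ; 75 left.
Client M/first (14): +20 ; 55 left.
Client B first at 13: fill all 35 ; 20 left.
Client M/second: +20 of 50 at 9; pool empty.
Total = 20×15 + 14×20 + 13×35 + 9×20 = 1215.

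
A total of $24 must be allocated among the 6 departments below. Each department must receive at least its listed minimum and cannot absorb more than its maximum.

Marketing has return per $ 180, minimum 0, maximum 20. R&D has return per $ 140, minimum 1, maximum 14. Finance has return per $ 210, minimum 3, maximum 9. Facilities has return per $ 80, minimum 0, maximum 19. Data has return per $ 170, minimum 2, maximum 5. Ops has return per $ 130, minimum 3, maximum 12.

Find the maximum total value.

4380

Meeting every minimum uses 0+1+3+0+2+3 = 9 $, leaving 15.
Order the departments by return per $: Finance 210 > Marketing 180 > Data 170 > R&D 140 > Ops 130 > Facilities 80.
Finance: +6 to 9 (cap) ; 9 left.
Only 9 left; Marketing takes them to reach 9.
Total = 180×9 + 140×1 + 210×9 + 170×2 + 130×3 = 4380.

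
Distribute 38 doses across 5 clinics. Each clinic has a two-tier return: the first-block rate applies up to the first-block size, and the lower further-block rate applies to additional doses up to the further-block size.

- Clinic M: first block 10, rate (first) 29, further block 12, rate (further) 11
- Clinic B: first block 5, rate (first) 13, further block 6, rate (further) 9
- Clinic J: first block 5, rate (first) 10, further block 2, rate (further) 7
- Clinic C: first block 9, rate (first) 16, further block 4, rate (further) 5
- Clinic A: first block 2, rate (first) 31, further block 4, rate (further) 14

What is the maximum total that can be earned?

Order all 10 blocks by rate: Clinic A/first 31 > Clinic M/first 29 > Clinic C/first 16 > Clinic A/second 14 > Clinic B/first 13 > Clinic M/second 11 > Clinic J/first 10 > Clinic B/second 9 > Clinic J/second 7 > Clinic C/second 5.
Clinic A first at 31: fill all 2 — 36 left.
Clinic M/first (29): +10 — 26 left.
Clinic C first at 16: fill all 9 — 17 left.
Fill Clinic A second block (4 at 14) — 13 left.
Fill Clinic B first block (5 at 13) — 8 left.
Clinic M/second: +8 of 12 at 11; pool empty.
Total = 31×2 + 29×10 + 16×9 + 14×4 + 13×5 + 11×8 = 705.

705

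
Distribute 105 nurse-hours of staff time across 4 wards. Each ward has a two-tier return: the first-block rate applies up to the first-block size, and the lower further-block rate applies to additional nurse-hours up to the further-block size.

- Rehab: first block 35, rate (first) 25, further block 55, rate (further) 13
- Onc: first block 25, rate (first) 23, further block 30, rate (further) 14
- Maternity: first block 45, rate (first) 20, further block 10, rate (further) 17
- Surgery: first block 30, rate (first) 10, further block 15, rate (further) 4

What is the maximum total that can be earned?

Order all 8 blocks by rate: Rehab/first 25 > Onc/first 23 > Maternity/first 20 > Maternity/second 17 > Onc/second 14 > Rehab/second 13 > Surgery/first 10 > Surgery/second 4.
Rehab first at 25: fill all 35 → 70 left.
Onc/first (23): +25 → 45 left.
Maternity/first (20): +45 → 0 left.
Total = 25×35 + 23×25 + 20×45 = 2350.

2350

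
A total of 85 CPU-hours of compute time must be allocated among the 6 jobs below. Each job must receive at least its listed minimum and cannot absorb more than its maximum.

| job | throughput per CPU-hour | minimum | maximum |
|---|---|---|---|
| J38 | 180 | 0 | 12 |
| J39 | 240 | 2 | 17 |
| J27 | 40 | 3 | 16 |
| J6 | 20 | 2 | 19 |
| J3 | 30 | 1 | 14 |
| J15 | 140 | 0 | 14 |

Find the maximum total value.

Meeting every minimum uses 0+2+3+2+1+0 = 8 CPU-hours, leaving 77.
Rank by throughput per CPU-hour: J39 240 > J38 180 > J15 140 > J27 40 > J3 30 > J6 20.
J39: +15 to 17 (cap) → 62 left.
Give J38 12 more to hit its cap of 12 → 50 left.
Give J15 14 more to hit its cap of 14 → 36 left.
J27: +13 to 16 (cap) → 23 left.
Give J3 13 more to hit its cap of 14 → 10 left.
J6 has room for 17 more but only 10 remain, so it gets 12.
Total = 180×12 + 240×17 + 40×16 + 20×12 + 30×14 + 140×14 = 9500.

9500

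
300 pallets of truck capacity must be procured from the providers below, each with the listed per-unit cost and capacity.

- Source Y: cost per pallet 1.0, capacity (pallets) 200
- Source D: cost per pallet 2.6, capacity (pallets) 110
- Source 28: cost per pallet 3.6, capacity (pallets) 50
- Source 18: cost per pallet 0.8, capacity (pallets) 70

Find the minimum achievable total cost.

334

Fill from the cheapest provider first.
Source 18 at 0.8: take all 70 pallets — 230 still needed.
Source Y at 1.0: take all 200 pallets — 30 still needed.
Source D at 2.6: take 30 of its 110 — requirement met.
Source 28: unused.
Cost = 70×0.8 + 200×1.0 + 30×2.6 = 334.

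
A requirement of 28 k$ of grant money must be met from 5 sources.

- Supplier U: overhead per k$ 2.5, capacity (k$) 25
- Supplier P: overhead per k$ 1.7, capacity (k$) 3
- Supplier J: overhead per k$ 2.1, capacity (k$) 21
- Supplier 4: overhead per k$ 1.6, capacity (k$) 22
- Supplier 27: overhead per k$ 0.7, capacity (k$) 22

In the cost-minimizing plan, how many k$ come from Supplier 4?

6

Fill from the cheapest source first.
Supplier 27 (0.7): use full 22 ; 6 k$ to go.
Supplier 4 (1.6): take the remaining 6 ; done.
Supplier P, Supplier J, Supplier U: unused.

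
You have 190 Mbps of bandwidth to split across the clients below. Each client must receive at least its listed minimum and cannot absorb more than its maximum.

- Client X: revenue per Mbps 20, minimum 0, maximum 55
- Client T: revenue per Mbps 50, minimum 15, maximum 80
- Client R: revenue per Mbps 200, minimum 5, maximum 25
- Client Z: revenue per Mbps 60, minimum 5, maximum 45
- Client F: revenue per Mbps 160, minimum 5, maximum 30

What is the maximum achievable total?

Meeting every minimum uses 0+15+5+5+5 = 30 Mbps, leaving 160.
Highest revenue per Mbps first: Client R 200 > Client F 160 > Client Z 60 > Client T 50 > Client X 20.
Client R takes 20 more to reach its cap of 25 → 140 left.
Give Client F 25 more to hit its cap of 30 → 115 left.
Client Z takes 40 more to reach its cap of 45 → 75 left.
Client T: +65 to 80 (cap) → 10 left.
Client X: +10 (room for 55) → 10. Pool exhausted.
Total = 20×10 + 50×80 + 200×25 + 60×45 + 160×30 = 16700.

16700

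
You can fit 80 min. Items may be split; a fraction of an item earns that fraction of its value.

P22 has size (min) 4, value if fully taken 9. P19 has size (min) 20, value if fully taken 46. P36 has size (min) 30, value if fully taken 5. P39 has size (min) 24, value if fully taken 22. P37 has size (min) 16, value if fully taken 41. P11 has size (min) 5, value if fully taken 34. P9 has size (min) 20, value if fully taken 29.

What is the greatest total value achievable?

Sort by value density: P11 34/5≈6.8, P37 41/16≈2.56, P19 46/20≈2.3, P22 9/4≈2.25, P9 29/20≈1.45, P39 22/24≈0.917, P36 5/30≈0.167.
Take all of P11 (5 min, value 34) — 75 min left.
P37: take in full, 16 min for value 41 — 59 left.
Take all of P19 (20 min, value 46) — 39 min left.
P22: take in full, 4 min for value 9 — 35 left.
Take all of P9 (20 min, value 29) — 15 min left.
15 min left: a 15/24 share of P39 gives 22×15/24 = 13.75.
Total value = 172.75.

172.75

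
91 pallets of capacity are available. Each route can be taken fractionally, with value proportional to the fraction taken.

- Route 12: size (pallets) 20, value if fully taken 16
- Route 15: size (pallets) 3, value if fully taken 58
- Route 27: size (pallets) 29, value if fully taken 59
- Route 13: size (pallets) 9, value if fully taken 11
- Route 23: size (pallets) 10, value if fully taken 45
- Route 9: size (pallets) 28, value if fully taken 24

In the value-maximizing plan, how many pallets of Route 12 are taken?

12

Rank by value-to-size ratio: Route 15 58/3≈19.3, Route 23 45/10≈4.5, Route 27 59/29≈2.03, Route 13 11/9≈1.22, Route 9 24/28≈0.857, Route 12 16/20≈0.8.
Route 15: take in full, 3 pallets for value 58 → 88 left.
Take all of Route 23 (10 pallets, value 45) → 78 pallets left.
Route 27: take in full, 29 pallets for value 59 → 49 left.
Route 13: take in full, 9 pallets for value 11 → 40 left.
Route 9: take in full, 28 pallets for value 24 → 12 left.
12 pallets left: a 12/20 share of Route 12 gives 16×12/20 = 9.6.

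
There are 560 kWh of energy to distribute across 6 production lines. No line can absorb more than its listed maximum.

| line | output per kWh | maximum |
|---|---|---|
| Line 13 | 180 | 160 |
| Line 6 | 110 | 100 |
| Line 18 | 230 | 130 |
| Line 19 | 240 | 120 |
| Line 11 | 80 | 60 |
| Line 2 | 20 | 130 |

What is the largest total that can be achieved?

Order the production lines by output per kWh: Line 19 240 > Line 18 230 > Line 13 180 > Line 6 110 > Line 11 80 > Line 2 20.
Give Line 19 120 to hit its cap of 120 — 440 left.
Give Line 18 130 to hit its cap of 130 — 310 left.
Line 13: +160 to 160 (cap) — 150 left.
Give Line 6 100 to hit its cap of 100 — 50 left.
Line 11 has room for 60 but only 50 remain, so it gets 50.
Total = 180×160 + 110×100 + 230×130 + 240×120 + 80×50 = 102500.

102500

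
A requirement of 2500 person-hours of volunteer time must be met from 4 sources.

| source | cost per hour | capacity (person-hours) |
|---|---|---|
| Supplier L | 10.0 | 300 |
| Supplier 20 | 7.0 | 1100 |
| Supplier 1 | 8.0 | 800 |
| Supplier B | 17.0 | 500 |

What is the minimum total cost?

Fill from the cheapest source first.
Supplier 20 (7.0): use full 1100 — 1400 person-hours to go.
Supplier 1 at 8.0: take all 800 person-hours — 600 still needed.
Take 300 from Supplier L at 10.0 — need 300 more.
Take 300 from Supplier B at 17.0 to finish.
Cost = 1100×7.0 + 800×8.0 + 300×10.0 + 300×17.0 = 22200.

22200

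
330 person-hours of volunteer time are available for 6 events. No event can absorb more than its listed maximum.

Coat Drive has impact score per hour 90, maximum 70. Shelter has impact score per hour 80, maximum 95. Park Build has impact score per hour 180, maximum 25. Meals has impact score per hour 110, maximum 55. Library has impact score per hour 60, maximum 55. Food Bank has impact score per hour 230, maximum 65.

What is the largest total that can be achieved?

Order the events by impact score per hour: Food Bank 230 > Park Build 180 > Meals 110 > Coat Drive 90 > Shelter 80 > Library 60.
Food Bank: +65 to 65 (cap) — 265 left.
Park Build takes 25 to reach its cap of 25 — 240 left.
Meals: +55 to 55 (cap) — 185 left.
Give Coat Drive 70 to hit its cap of 70 — 115 left.
Shelter: +95 to 95 (cap) — 20 left.
Only 20 left; Library takes them to reach 20.
Total = 90×70 + 80×95 + 180×25 + 110×55 + 60×20 + 230×65 = 40600.

40600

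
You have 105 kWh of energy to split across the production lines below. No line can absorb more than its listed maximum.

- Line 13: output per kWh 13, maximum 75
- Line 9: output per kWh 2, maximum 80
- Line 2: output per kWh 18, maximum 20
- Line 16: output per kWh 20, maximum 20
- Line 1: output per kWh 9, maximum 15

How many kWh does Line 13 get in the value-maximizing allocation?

Highest output per kWh first: Line 16 20 > Line 2 18 > Line 13 13 > Line 1 9 > Line 9 2.
Line 16: +20 to 20 (cap) — 85 left.
Give Line 2 20 to hit its cap of 20 — 65 left.
Only 65 left; Line 13 takes them to reach 65.

65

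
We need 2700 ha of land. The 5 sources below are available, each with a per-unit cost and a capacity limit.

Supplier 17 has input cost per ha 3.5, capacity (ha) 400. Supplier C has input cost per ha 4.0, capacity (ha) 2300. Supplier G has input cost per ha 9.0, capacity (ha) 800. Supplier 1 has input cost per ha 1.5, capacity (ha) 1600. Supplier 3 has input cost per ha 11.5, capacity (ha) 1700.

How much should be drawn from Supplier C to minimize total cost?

700

Use sources in increasing cost order.
Take 1600 from Supplier 1 at 1.5 — need 1100 more.
Supplier 17 (3.5): use full 400 — 700 ha to go.
Take 700 from Supplier C at 4.0 to finish.
Supplier G, Supplier 3: unused.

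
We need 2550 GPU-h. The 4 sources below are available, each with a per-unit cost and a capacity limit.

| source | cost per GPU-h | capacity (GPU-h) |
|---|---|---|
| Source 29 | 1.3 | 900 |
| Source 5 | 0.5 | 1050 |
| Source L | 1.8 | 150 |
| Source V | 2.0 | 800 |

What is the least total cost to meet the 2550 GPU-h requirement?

Fill from the cheapest source first.
Take 1050 from Source 5 at 0.5 — need 1500 more.
Source 29 (1.3): use full 900 — 600 GPU-h to go.
Source L at 1.8: take all 150 GPU-h — 450 still needed.
Source V (2.0): take the remaining 450 — done.
Cost = 1050×0.5 + 900×1.3 + 150×1.8 + 450×2.0 = 2865.

2865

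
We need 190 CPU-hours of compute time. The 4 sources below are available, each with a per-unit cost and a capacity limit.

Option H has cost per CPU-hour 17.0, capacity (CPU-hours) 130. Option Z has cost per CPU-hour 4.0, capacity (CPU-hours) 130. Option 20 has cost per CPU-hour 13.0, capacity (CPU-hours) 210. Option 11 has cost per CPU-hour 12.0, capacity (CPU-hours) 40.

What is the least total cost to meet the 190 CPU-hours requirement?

1260

Cheapest first:
Option Z at 4.0: take all 130 CPU-hours ; 60 still needed.
Take 40 from Option 11 at 12.0 ; need 20 more.
Option 20 (13.0): take the remaining 20 ; done.
Option H: unused.
Cost = 130×4.0 + 40×12.0 + 20×13.0 = 1260.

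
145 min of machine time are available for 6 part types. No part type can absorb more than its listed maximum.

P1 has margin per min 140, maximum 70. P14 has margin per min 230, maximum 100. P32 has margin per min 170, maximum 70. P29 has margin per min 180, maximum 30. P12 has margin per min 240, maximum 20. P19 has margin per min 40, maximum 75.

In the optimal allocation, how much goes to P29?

25

Rank by margin per min: P12 240 > P14 230 > P29 180 > P32 170 > P1 140 > P19 40.
P12: +20 to 20 (cap) → 125 left.
P14: +100 to 100 (cap) → 25 left.
Only 25 left; P29 takes them to reach 25.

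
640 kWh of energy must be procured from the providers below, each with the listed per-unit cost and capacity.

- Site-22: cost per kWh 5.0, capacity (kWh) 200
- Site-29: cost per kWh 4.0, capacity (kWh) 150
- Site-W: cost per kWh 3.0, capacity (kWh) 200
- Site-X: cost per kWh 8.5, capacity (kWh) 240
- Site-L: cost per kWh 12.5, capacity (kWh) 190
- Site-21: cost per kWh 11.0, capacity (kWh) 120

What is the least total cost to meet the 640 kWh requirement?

2965

Cheapest first:
Take 200 from Site-W at 3.0 ; need 440 more.
Site-29 at 4.0: take all 150 kWh ; 290 still needed.
Site-22 at 5.0: take all 200 kWh ; 90 still needed.
Take 90 from Site-X at 8.5 to finish.
Site-21, Site-L: unused.
Cost = 200×3.0 + 150×4.0 + 200×5.0 + 90×8.5 = 2965.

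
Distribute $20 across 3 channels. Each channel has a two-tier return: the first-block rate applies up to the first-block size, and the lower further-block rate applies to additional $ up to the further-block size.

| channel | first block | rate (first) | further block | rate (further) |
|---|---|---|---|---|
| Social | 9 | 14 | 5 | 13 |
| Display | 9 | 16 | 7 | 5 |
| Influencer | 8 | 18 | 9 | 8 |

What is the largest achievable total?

330

Order all 6 blocks by rate: Influencer/first 18 > Display/first 16 > Social/first 14 > Social/second 13 > Influencer/second 8 > Display/second 5.
Influencer first at 18: fill all 8 ; 12 left.
Display first at 16: fill all 9 ; 3 left.
Social first at 14: only 3 left, fill 3.
Total = 18×8 + 16×9 + 14×3 = 330.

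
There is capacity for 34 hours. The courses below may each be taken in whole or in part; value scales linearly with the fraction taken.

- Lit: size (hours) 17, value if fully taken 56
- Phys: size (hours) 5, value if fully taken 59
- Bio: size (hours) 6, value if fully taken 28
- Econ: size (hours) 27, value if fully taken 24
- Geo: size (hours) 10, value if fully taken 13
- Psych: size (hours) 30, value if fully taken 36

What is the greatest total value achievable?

150.8

Rank by value-to-size ratio: Phys 59/5≈11.8, Bio 28/6≈4.67, Lit 56/17≈3.29, Geo 13/10≈1.3, Psych 36/30≈1.2, Econ 24/27≈0.889.
Phys: take in full, 5 hours for value 59 — 29 left.
All 6 hours of Bio fit (value 28) — 23 remain.
Take all of Lit (17 hours, value 56) — 6 hours left.
6 hours left: a 6/10 share of Geo gives 13×6/10 = 7.8.
Total value = 150.8.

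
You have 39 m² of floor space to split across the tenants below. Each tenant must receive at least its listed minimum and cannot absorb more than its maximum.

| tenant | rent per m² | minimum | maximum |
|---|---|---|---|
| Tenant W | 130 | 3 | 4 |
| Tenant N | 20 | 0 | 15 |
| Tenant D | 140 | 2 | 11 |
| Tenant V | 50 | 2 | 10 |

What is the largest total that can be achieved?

2840

Meeting every minimum uses 3+0+2+2 = 7 m², leaving 32.
Highest rent per m² first: Tenant D 140 > Tenant W 130 > Tenant V 50 > Tenant N 20.
Tenant D: +9 to 11 (cap) — 23 left.
Give Tenant W 1 more to hit its cap of 4 — 22 left.
Give Tenant V 8 more to hit its cap of 10 — 14 left.
Only 14 left; Tenant N takes them to reach 14.
Total = 130×4 + 20×14 + 140×11 + 50×10 = 2840.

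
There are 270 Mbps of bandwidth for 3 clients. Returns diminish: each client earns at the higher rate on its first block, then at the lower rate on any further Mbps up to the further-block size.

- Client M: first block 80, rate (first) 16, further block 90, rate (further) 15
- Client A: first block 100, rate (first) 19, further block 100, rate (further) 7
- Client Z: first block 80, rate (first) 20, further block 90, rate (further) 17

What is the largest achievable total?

Order all 6 blocks by rate: Client Z/tier1 20 > Client A/tier1 19 > Client Z/tier2 17 > Client M/tier1 16 > Client M/tier2 15 > Client A/tier2 7.
Fill Client Z tier1 block (80 at 20) ; 190 left.
Client A tier1 at 19: fill all 100 ; 90 left.
Client Z tier2 at 17: fill all 90 ; 0 left.
Total = 20×80 + 19×100 + 17×90 = 5030.

5030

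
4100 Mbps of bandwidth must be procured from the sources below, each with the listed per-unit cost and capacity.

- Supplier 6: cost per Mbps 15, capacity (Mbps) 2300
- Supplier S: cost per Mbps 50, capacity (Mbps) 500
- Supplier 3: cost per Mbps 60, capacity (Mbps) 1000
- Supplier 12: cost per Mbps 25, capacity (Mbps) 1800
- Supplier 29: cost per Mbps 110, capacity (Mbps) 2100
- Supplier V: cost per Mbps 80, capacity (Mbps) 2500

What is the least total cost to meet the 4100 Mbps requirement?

79500

Fill from the cheapest source first.
Take 2300 from Supplier 6 at 15 ; need 1800 more.
Supplier 12 (25): use full 1800 ; 0 Mbps to go.
Supplier S, Supplier 3, Supplier V, Supplier 29: unused.
Cost = 2300×15 + 1800×25 = 79500.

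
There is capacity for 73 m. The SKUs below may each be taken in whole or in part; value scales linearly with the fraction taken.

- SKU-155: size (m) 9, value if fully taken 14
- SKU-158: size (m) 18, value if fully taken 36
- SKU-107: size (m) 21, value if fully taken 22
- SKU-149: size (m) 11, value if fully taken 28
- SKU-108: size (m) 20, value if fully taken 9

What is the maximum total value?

106.3

Best value per unit of size first: SKU-149 28/11≈2.55, SKU-158 36/18≈2, SKU-155 14/9≈1.56, SKU-107 22/21≈1.05, SKU-108 9/20≈0.45.
All 11 m of SKU-149 fit (value 28) → 62 remain.
All 18 m of SKU-158 fit (value 36) → 44 remain.
All 9 m of SKU-155 fit (value 14) → 35 remain.
Take all of SKU-107 (21 m, value 22) → 14 m left.
Only 14 m remain; take 14/20 of SKU-108 for value 9×14/20 = 6.3.
Total value = 106.3.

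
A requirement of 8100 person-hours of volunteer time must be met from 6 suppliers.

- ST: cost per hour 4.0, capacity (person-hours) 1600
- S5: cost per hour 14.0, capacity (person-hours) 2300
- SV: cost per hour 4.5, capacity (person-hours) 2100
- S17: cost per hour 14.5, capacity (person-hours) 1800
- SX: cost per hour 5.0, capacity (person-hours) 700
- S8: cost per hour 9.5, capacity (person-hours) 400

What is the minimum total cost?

69850

Fill from the cheapest supplier first.
Take 1600 from ST at 4.0 → need 6500 more.
SV (4.5): use full 2100 → 4400 person-hours to go.
SX (5.0): use full 700 → 3700 person-hours to go.
Take 400 from S8 at 9.5 → need 3300 more.
S5 (14.0): use full 2300 → 1000 person-hours to go.
S17 at 14.5: take 1000 of its 1800 → requirement met.
Cost = 1600×4.0 + 2100×4.5 + 700×5.0 + 400×9.5 + 2300×14.0 + 1000×14.5 = 69850.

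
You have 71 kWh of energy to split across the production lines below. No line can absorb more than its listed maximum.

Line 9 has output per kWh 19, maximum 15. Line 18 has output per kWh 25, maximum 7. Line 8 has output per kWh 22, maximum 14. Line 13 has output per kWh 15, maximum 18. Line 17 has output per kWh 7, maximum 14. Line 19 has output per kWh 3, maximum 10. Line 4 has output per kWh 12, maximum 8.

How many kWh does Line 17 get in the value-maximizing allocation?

Order the production lines by output per kWh: Line 18 25 > Line 8 22 > Line 9 19 > Line 13 15 > Line 4 12 > Line 17 7 > Line 19 3.
Line 18: +7 to 7 (cap) ; 64 left.
Line 8 takes 14 to reach its cap of 14 ; 50 left.
Line 9: +15 to 15 (cap) ; 35 left.
Line 13: +18 to 18 (cap) ; 17 left.
Give Line 4 8 to hit its cap of 8 ; 9 left.
Line 17: +9 (room for 14) → 9. Pool exhausted.

9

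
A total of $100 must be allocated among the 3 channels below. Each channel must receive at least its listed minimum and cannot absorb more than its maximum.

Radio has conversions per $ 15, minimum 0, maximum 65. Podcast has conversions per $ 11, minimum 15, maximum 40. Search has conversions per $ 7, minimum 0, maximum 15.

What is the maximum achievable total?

Meeting every minimum uses 0+15+0 = 15 $, leaving 85.
Order the channels by conversions per $: Radio 15 > Podcast 11 > Search 7.
Radio takes 65 more to reach its cap of 65 → 20 left.
Podcast has room for 25 more but only 20 remain, so it gets 35.
Total = 15×65 + 11×35 = 1360.

1360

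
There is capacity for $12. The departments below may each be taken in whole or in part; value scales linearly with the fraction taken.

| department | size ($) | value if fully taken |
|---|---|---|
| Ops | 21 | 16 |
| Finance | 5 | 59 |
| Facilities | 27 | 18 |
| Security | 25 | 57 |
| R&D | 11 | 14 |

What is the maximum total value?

74.96

Rank by value-to-size ratio: Finance 59/5≈11.8, Security 57/25≈2.28, R&D 14/11≈1.27, Ops 16/21≈0.762, Facilities 18/27≈0.667.
Take all of Finance (5 $, value 59) ; 7 $ left.
7 $ left: a 7/25 share of Security gives 57×7/25 = 15.96.
Total value = 74.96.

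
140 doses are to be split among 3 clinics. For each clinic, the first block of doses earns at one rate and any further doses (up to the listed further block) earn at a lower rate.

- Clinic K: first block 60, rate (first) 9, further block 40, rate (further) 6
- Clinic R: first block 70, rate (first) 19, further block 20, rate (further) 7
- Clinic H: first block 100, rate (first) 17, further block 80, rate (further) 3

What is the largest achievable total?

Treat each block as its own option and order by rate: Clinic R/tier1 19 > Clinic H/tier1 17 > Clinic K/tier1 9 > Clinic R/tier2 7 > Clinic K/tier2 6 > Clinic H/tier2 3.
Fill Clinic R tier1 block (70 at 19) — 70 left.
Clinic H/tier1: +70 of 100 at 17; pool empty.
Total = 19×70 + 17×70 = 2520.

2520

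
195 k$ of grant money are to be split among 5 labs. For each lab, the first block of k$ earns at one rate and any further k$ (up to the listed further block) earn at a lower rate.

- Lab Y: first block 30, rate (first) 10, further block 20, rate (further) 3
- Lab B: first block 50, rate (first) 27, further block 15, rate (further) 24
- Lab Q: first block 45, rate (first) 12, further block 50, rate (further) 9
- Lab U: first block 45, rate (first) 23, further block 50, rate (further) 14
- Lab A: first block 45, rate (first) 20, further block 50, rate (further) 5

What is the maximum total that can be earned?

4205

Treat each block as its own option and order by rate: Lab B/T1 27 > Lab B/T2 24 > Lab U/T1 23 > Lab A/T1 20 > Lab U/T2 14 > Lab Q/T1 12 > Lab Y/T1 10 > Lab Q/T2 9 > Lab A/T2 5 > Lab Y/T2 3.
Lab B T1 at 27: fill all 50 → 145 left.
Fill Lab B T2 block (15 at 24) → 130 left.
Lab U T1 at 23: fill all 45 → 85 left.
Lab A T1 at 20: fill all 45 → 40 left.
Lab U/T2: +40 of 50 at 14; pool empty.
Total = 27×50 + 24×15 + 23×45 + 20×45 + 14×40 = 4205.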